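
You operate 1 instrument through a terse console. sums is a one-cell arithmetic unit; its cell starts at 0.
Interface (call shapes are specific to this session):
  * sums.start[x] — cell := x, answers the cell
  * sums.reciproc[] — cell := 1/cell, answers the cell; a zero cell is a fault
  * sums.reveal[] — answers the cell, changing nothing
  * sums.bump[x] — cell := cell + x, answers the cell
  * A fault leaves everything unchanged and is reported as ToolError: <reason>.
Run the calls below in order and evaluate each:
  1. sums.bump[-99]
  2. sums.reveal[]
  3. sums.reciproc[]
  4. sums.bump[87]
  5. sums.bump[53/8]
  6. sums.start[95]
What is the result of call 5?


$ sums.bump x=-99
:: -99
$ sums.reveal
:: -99
$ sums.reciproc
:: -1/99
$ sums.bump x=87
:: 8612/99
$ sums.bump x=53/8
:: 74143/792
$ sums.start x=95
:: 95

Answer: 74143/792


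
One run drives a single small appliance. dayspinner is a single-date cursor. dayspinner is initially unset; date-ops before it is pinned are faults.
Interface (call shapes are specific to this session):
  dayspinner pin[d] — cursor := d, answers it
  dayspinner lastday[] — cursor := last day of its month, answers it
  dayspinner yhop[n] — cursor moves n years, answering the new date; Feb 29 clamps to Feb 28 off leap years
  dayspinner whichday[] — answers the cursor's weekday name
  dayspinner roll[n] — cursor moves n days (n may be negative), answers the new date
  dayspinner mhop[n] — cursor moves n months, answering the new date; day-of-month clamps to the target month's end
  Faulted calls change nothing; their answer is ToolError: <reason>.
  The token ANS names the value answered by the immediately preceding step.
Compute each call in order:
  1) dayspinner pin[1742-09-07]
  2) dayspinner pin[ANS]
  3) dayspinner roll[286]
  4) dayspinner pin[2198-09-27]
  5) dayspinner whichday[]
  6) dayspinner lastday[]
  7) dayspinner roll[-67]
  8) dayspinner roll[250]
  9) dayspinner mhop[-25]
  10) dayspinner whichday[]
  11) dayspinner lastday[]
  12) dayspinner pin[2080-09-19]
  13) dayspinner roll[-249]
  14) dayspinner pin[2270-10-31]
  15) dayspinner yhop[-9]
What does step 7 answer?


Answer: 2198-07-25

Derivation:
Calling dayspinner pin with d='1742-09-07': 1742-09-07.
I use dayspinner pin with d='ANS', which returns 1742-09-07.
I invoke dayspinner roll with n='286', and get 1743-06-20.
Now I run dayspinner pin with d='2198-09-27', giving 2198-09-27.
I use dayspinner whichday(), → Thursday.
Using dayspinner lastday, and see 2198-09-30.
I try dayspinner roll with n='-67', which returns 2198-07-25.
I call dayspinner roll with n='250', — result: 2199-04-01.
Next I call dayspinner mhop with n='-25', and see 2197-03-01.
I try dayspinner whichday, → Wednesday.
I invoke dayspinner lastday, giving 2197-03-31.
I try dayspinner pin with d='2080-09-19', and observe 2080-09-19.
I call dayspinner roll with n='-249', — result: 2080-01-14.
I run dayspinner pin with d='2270-10-31', — result: 2270-10-31.
I call dayspinner yhop with n='-9', which returns 2261-10-31.


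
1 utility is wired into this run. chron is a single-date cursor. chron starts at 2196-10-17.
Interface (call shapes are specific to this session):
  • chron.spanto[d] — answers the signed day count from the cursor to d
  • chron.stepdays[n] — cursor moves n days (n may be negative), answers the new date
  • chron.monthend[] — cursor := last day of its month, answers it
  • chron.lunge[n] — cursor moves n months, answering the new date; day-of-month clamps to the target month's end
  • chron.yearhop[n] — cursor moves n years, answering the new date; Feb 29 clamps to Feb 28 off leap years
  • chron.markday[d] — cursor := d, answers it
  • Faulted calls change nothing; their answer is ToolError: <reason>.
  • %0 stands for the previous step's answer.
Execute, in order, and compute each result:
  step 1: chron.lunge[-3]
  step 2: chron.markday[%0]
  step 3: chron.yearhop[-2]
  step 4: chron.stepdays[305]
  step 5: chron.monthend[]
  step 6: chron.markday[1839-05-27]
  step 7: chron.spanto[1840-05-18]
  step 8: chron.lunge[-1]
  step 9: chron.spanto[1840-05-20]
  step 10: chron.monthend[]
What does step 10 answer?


Answer: 1839-04-30

Derivation:
==> lunge(-3)
<== 2196-07-17
==> markday(%0)
<== 2196-07-17
==> yearhop(-2)
<== 2194-07-17
==> stepdays(305)
<== 2195-05-18
==> monthend()
<== 2195-05-31
==> markday(1839-05-27)
<== 1839-05-27
==> spanto(1840-05-18)
<== 357
==> lunge(-1)
<== 1839-04-27
==> spanto(1840-05-20)
<== 389
==> monthend()
<== 1839-04-30


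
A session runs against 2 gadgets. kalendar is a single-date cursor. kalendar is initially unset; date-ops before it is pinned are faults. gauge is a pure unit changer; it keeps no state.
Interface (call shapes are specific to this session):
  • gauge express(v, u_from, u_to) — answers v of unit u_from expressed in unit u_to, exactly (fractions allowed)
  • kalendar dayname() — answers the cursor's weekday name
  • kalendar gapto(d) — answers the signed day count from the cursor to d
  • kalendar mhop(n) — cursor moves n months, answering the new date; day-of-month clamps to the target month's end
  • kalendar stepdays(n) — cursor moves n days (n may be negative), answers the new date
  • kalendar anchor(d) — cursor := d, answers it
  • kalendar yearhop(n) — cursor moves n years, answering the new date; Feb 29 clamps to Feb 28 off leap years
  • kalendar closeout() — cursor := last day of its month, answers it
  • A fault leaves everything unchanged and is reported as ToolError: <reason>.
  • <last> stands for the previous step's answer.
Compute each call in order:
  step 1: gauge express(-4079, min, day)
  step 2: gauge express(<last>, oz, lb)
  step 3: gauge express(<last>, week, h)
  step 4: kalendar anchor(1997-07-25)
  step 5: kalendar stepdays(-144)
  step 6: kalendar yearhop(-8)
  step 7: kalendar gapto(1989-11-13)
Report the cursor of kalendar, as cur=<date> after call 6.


Act: gauge express[v='-4079'; u_from='min'; u_to='day']
Obs: -4079/1440
Act: gauge express[v='<last>'; u_from='oz'; u_to='lb']
Obs: -4079/23040
Act: gauge express[v='<last>'; u_from='week'; u_to='h']
Obs: -28553/960
Act: kalendar anchor[d='1997-07-25']
Obs: 1997-07-25
Act: kalendar stepdays[n='-144']
Obs: 1997-03-03
Act: kalendar yearhop[n='-8']
Obs: 1989-03-03
Act: kalendar gapto[d='1989-11-13']
Obs: 255

Answer: cur=1989-03-03


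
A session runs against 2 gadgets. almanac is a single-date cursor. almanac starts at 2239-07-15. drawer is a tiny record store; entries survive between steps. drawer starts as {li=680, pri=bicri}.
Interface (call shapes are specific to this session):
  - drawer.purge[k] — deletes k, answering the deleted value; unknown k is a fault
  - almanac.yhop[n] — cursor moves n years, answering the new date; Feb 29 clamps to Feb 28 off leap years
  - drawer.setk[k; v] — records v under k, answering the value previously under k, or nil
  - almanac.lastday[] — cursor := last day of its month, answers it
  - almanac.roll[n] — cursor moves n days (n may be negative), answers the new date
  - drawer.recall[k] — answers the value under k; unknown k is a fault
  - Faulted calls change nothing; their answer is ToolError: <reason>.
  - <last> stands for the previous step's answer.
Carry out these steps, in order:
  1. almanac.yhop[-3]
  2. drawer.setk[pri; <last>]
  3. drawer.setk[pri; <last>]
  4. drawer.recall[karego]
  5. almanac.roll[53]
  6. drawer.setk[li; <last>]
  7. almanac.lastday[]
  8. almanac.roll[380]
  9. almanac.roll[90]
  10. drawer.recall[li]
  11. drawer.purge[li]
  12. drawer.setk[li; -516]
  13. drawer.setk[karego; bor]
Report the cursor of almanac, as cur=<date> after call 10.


Answer: cur=2238-01-13

Derivation:
> almanac.yhop n=-3
:: 2236-07-15
> drawer.setk k=pri v=<last>
:: bicri
> drawer.setk k=pri v=<last>
:: 2236-07-15
> drawer.recall k=karego
:: ToolError: no such key karego
> almanac.roll n=53
:: 2236-09-06
> drawer.setk k=li v=<last>
:: 680
> almanac.lastday
:: 2236-09-30
> almanac.roll n=380
:: 2237-10-15
> almanac.roll n=90
:: 2238-01-13
> drawer.recall k=li
:: 2236-09-06
> drawer.purge k=li
:: 2236-09-06
> drawer.setk k=li v=-516
:: nil
> drawer.setk k=karego v=bor
:: nil


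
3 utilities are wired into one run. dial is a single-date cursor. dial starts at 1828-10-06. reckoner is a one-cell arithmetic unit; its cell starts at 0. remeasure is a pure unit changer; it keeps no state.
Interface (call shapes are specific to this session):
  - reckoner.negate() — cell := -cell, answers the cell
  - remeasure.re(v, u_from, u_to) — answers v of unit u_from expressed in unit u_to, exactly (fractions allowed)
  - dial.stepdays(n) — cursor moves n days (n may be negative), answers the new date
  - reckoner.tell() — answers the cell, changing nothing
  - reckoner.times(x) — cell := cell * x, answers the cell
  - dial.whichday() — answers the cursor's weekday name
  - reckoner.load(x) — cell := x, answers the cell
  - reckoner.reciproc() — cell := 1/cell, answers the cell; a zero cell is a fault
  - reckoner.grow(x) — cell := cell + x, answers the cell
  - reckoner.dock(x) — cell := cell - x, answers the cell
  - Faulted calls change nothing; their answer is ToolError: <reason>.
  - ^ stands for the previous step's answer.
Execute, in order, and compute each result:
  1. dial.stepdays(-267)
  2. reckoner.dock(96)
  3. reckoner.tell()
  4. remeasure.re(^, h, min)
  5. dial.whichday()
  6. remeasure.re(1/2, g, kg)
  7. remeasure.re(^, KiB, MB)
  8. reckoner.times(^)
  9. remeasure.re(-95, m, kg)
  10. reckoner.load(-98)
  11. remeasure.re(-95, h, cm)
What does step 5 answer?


~$ dial.stepdays n='-267'
= 1828-01-13
~$ reckoner.dock x='96'
= -96
~$ reckoner.tell
= -96
~$ remeasure.re v='^' u_from='h' u_to='min'
= -5760
~$ dial.whichday
= Sunday
~$ remeasure.re v='1/2' u_from='g' u_to='kg'
= 1/2000
~$ remeasure.re v='^' u_from='KiB' u_to='MB'
= 1/1953125
~$ reckoner.times x='^'
= -96/1953125
~$ remeasure.re v='-95' u_from='m' u_to='kg'
= ToolError: incompatible units
~$ reckoner.load x='-98'
= -98
~$ remeasure.re v='-95' u_from='h' u_to='cm'
= ToolError: incompatible units

Answer: Sunday


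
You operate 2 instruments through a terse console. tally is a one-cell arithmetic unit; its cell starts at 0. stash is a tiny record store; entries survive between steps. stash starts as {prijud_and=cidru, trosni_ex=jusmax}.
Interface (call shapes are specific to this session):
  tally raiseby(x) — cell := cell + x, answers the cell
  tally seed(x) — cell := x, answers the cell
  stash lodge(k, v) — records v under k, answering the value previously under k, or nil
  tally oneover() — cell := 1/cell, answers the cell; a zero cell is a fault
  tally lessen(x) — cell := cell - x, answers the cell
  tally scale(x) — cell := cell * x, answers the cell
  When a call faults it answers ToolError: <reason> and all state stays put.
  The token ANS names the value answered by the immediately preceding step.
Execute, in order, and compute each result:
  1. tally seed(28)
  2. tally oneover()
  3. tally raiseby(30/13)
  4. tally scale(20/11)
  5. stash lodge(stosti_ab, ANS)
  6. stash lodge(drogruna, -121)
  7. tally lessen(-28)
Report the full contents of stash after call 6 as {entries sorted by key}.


Answer: {drogruna=-121, prijud_and=cidru, stosti_ab=4265/1001, trosni_ex=jusmax}

Derivation:
>> tally seed(x='28')
<< 28
>> tally oneover()
<< 1/28
>> tally raiseby(x='30/13')
<< 853/364
>> tally scale(x='20/11')
<< 4265/1001
>> stash lodge(k='stosti_ab', v='ANS')
<< nil
>> stash lodge(k='drogruna', v='-121')
<< nil
>> tally lessen(x='-28')
<< 32293/1001


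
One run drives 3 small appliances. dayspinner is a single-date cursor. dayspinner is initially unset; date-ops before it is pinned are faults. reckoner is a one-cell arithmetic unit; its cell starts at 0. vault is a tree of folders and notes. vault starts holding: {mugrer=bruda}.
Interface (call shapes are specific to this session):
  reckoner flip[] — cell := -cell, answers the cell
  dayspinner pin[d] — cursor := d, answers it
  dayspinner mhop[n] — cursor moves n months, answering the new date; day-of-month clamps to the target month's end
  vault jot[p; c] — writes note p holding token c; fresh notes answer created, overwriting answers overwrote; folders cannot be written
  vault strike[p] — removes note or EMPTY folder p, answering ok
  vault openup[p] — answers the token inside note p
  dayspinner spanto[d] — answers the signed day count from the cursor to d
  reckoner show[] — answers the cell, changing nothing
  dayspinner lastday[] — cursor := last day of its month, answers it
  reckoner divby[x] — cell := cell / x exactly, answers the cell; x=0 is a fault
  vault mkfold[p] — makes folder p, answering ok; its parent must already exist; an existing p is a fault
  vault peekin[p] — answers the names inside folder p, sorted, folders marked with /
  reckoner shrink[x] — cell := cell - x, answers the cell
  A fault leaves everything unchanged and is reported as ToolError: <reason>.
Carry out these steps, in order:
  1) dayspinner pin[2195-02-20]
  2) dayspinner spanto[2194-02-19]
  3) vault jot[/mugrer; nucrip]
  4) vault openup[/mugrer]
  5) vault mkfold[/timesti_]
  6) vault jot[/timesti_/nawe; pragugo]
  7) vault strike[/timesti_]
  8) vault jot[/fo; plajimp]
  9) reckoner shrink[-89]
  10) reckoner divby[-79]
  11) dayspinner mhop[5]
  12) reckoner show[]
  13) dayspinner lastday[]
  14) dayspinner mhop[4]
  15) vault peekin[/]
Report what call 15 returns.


-> dayspinner pin(2195-02-20)
<- 2195-02-20
-> dayspinner spanto(2194-02-19)
<- -366
-> vault jot(/mugrer, nucrip)
<- overwrote
-> vault openup(/mugrer)
<- nucrip
-> vault mkfold(/timesti_)
<- ok
-> vault jot(/timesti_/nawe, pragugo)
<- created
-> vault strike(/timesti_)
<- ToolError: not empty
-> vault jot(/fo, plajimp)
<- created
-> reckoner shrink(-89)
<- 89
-> reckoner divby(-79)
<- -89/79
-> dayspinner mhop(5)
<- 2195-07-20
-> reckoner show()
<- -89/79
-> dayspinner lastday()
<- 2195-07-31
-> dayspinner mhop(4)
<- 2195-11-30
-> vault peekin(/)
<- [fo, mugrer, timesti_/]

Answer: [fo, mugrer, timesti_/]


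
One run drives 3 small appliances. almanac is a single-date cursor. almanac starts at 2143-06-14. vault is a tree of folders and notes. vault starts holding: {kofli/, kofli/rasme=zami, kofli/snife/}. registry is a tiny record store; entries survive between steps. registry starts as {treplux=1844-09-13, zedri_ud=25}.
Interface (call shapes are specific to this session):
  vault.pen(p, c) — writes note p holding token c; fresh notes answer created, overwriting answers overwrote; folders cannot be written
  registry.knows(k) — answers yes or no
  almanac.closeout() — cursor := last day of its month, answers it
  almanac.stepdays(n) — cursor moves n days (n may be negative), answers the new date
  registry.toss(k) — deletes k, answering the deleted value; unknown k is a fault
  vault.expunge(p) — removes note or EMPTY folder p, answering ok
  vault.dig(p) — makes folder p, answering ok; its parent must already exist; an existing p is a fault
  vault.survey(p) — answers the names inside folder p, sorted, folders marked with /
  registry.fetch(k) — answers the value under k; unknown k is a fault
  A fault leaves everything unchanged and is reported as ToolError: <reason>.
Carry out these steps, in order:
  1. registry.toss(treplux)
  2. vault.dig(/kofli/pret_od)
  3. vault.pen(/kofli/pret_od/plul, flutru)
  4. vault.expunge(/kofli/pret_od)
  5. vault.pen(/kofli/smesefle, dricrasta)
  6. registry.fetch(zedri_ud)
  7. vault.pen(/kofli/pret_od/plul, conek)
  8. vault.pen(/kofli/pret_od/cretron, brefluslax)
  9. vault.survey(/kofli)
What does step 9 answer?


I use registry.toss on k=treplux, and observe 1844-09-13.
I use vault.dig on p=/kofli/pret_od, which returns ok.
Calling vault.pen on p=/kofli/pret_od/plul, c=flutru, which returns created.
Invoking vault.expunge on p=/kofli/pret_od, and observe ToolError: not empty.
Next I call vault.pen on p=/kofli/smesefle, c=dricrasta, → created.
Invoking registry.fetch on k=zedri_ud, — result: 25.
I use vault.pen on p=/kofli/pret_od/plul, c=conek, yielding overwrote.
Next I call vault.pen on p=/kofli/pret_od/cretron, c=brefluslax: created.
Then vault.survey on p=/kofli: [pret_od/, rasme, smesefle, snife/].

Answer: [pret_od/, rasme, smesefle, snife/]


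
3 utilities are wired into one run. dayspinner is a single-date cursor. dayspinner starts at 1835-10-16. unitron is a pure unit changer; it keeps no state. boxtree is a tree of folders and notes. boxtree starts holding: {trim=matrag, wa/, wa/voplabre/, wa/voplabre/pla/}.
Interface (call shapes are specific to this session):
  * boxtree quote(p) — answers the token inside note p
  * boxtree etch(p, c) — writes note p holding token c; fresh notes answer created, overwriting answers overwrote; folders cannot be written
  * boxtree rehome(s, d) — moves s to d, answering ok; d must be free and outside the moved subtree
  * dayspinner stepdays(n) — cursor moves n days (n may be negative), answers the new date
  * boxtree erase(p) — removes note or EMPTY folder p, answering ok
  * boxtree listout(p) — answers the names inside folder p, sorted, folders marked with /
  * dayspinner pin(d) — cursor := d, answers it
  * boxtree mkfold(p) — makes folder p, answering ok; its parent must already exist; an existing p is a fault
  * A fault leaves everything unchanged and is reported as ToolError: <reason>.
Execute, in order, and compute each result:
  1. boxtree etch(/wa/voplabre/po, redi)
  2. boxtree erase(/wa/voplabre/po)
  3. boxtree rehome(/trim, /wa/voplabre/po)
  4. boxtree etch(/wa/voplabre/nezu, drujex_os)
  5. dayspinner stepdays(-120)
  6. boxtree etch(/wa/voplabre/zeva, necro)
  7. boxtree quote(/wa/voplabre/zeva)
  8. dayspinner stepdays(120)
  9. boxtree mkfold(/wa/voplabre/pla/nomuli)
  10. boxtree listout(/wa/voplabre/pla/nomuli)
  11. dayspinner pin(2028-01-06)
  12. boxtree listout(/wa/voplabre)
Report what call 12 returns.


Answer: [nezu, pla/, po, zeva]

Derivation:
Invoking boxtree etch(p→/wa/voplabre/po, c→redi): created.
I call boxtree erase(p→/wa/voplabre/po): ok.
Using boxtree rehome(s→/trim, d→/wa/voplabre/po), yielding ok.
Then boxtree etch(p→/wa/voplabre/nezu, c→drujex_os), — result: created.
I invoke dayspinner stepdays(n→-120), yielding 1835-06-18.
I call boxtree etch(p→/wa/voplabre/zeva, c→necro), yielding created.
Now I run boxtree quote(p→/wa/voplabre/zeva), → necro.
Using dayspinner stepdays(n→120): 1835-10-16.
I use boxtree mkfold(p→/wa/voplabre/pla/nomuli), giving ok.
Calling boxtree listout(p→/wa/voplabre/pla/nomuli), → [].
Using dayspinner pin(d→2028-01-06), and observe 2028-01-06.
Invoking boxtree listout(p→/wa/voplabre), → [nezu, pla/, po, zeva].


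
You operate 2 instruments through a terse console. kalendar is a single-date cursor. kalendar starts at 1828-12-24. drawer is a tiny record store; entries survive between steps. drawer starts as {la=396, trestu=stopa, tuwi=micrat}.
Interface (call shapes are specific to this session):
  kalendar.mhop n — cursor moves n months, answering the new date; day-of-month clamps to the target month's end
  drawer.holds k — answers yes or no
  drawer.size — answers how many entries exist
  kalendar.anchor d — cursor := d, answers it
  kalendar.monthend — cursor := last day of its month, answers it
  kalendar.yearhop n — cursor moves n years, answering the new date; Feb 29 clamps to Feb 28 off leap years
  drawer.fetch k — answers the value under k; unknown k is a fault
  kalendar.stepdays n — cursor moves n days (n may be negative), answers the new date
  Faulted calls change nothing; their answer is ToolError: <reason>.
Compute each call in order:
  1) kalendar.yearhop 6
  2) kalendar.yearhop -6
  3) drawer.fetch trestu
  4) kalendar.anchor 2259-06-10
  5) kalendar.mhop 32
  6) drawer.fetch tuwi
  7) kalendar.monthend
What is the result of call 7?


[in] kalendar.yearhop n='6'
[out] 1834-12-24
[in] kalendar.yearhop n='-6'
[out] 1828-12-24
[in] drawer.fetch k='trestu'
[out] stopa
[in] kalendar.anchor d='2259-06-10'
[out] 2259-06-10
[in] kalendar.mhop n='32'
[out] 2262-02-10
[in] drawer.fetch k='tuwi'
[out] micrat
[in] kalendar.monthend
[out] 2262-02-28

Answer: 2262-02-28


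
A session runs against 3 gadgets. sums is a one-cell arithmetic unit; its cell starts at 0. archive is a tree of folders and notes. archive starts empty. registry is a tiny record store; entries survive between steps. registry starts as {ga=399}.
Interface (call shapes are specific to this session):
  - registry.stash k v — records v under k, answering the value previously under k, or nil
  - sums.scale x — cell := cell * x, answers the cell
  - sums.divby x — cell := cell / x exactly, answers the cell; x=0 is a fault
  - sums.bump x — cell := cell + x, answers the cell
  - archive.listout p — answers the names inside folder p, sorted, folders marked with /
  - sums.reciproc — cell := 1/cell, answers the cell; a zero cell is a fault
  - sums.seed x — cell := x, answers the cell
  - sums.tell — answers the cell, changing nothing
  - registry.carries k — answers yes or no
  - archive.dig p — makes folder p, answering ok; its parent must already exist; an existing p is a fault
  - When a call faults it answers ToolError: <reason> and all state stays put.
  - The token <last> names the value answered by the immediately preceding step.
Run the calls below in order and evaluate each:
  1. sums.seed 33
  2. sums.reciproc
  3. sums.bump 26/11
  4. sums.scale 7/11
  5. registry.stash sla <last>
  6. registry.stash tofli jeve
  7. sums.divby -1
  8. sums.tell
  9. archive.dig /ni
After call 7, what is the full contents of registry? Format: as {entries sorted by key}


Answer: {ga=399, sla=553/363, tofli=jeve}

Derivation:
>> sums.seed(x='33')
<< 33
>> sums.reciproc()
<< 1/33
>> sums.bump(x='26/11')
<< 79/33
>> sums.scale(x='7/11')
<< 553/363
>> registry.stash(k='sla', v='<last>')
<< nil
>> registry.stash(k='tofli', v='jeve')
<< nil
>> sums.divby(x='-1')
<< -553/363
>> sums.tell()
<< -553/363
>> archive.dig(p='/ni')
<< ok


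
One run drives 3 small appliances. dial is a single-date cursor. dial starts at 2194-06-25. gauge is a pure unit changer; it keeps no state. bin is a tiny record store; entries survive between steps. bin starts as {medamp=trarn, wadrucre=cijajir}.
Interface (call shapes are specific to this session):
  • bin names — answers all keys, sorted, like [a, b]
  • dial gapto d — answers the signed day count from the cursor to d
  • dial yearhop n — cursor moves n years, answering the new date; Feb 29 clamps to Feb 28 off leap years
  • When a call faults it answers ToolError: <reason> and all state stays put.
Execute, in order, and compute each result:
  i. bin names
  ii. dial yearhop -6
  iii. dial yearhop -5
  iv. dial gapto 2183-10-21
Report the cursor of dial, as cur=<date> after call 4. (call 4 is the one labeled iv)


Answer: cur=2183-06-25

Derivation:
Then bin names: [medamp, wadrucre].
Now I run dial yearhop on -6, and see 2188-06-25.
I run dial yearhop on -5, — result: 2183-06-25.
I call dial gapto on 2183-10-21, and get 118.


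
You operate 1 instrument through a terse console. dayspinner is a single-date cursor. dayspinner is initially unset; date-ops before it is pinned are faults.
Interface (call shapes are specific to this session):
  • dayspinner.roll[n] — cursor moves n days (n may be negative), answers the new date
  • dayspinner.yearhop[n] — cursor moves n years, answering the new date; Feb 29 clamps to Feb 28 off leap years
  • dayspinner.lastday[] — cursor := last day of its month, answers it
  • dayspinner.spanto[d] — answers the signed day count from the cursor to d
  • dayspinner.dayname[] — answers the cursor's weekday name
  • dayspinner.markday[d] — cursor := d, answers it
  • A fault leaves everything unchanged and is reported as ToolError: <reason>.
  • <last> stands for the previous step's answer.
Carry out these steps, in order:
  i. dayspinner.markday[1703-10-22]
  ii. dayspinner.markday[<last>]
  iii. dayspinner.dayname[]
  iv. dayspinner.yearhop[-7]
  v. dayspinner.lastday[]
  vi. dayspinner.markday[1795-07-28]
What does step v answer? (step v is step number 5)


Act: dayspinner.markday[d=1703-10-22]
Obs: 1703-10-22
Act: dayspinner.markday[d=<last>]
Obs: 1703-10-22
Act: dayspinner.dayname[]
Obs: Monday
Act: dayspinner.yearhop[n=-7]
Obs: 1696-10-22
Act: dayspinner.lastday[]
Obs: 1696-10-31
Act: dayspinner.markday[d=1795-07-28]
Obs: 1795-07-28

Answer: 1696-10-31


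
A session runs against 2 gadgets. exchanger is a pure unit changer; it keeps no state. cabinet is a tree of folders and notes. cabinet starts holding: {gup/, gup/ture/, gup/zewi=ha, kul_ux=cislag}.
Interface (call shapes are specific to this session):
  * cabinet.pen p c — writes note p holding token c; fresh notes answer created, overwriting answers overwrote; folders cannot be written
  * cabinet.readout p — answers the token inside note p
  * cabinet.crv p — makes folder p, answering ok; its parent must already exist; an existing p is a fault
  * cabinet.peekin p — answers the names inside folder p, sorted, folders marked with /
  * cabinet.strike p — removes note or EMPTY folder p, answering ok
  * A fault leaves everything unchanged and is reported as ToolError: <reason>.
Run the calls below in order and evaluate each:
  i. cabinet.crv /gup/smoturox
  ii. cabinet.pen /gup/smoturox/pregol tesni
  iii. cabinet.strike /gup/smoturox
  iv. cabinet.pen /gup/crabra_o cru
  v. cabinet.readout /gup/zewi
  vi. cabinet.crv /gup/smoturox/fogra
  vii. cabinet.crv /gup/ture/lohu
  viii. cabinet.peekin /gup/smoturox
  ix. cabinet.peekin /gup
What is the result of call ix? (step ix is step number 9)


>> cabinet.crv(/gup/smoturox)
<< ok
>> cabinet.pen(/gup/smoturox/pregol, tesni)
<< created
>> cabinet.strike(/gup/smoturox)
<< ToolError: not empty
>> cabinet.pen(/gup/crabra_o, cru)
<< created
>> cabinet.readout(/gup/zewi)
<< ha
>> cabinet.crv(/gup/smoturox/fogra)
<< ok
>> cabinet.crv(/gup/ture/lohu)
<< ok
>> cabinet.peekin(/gup/smoturox)
<< [fogra/, pregol]
>> cabinet.peekin(/gup)
<< [crabra_o, smoturox/, ture/, zewi]

Answer: [crabra_o, smoturox/, ture/, zewi]


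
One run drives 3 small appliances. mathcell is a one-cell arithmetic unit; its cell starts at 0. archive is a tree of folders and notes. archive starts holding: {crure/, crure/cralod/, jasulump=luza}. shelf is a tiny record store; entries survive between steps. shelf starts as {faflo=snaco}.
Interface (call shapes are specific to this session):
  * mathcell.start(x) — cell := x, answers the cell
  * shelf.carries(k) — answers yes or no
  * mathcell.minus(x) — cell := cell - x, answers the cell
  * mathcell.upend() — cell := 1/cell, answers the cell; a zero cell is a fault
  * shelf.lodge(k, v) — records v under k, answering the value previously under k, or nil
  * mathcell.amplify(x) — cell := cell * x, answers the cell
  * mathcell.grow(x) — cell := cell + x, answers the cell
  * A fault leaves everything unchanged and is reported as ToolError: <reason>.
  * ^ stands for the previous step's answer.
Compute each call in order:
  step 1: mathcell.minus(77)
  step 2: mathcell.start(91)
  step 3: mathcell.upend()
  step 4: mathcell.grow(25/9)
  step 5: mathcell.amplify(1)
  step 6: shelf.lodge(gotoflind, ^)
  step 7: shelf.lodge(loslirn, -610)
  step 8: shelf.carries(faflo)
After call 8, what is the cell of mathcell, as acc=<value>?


Answer: acc=2284/819

Derivation:
-> minus(x='77')
<- -77
-> start(x='91')
<- 91
-> upend()
<- 1/91
-> grow(x='25/9')
<- 2284/819
-> amplify(x='1')
<- 2284/819
-> lodge(k='gotoflind', v='^')
<- nil
-> lodge(k='loslirn', v='-610')
<- nil
-> carries(k='faflo')
<- yes


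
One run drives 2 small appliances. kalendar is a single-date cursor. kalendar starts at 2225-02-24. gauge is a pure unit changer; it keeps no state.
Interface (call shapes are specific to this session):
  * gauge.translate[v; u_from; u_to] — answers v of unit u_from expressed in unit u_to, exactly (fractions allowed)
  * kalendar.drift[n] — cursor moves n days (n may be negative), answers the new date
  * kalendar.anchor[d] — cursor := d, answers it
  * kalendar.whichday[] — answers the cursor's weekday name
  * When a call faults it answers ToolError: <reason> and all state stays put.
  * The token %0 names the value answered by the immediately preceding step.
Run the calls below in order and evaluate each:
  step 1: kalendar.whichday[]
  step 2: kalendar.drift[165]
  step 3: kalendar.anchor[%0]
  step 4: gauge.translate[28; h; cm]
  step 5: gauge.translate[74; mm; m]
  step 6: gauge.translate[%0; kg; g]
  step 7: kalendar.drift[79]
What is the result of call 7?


# 1. whichday() == Thursday
# 2. drift(165) == 2225-08-08
# 3. anchor(%0) == 2225-08-08
# 4. translate(28, h, cm) == ToolError: incompatible units
# 5. translate(74, mm, m) == 37/500
# 6. translate(%0, kg, g) == 74
# 7. drift(79) == 2225-10-26

Answer: 2225-10-26


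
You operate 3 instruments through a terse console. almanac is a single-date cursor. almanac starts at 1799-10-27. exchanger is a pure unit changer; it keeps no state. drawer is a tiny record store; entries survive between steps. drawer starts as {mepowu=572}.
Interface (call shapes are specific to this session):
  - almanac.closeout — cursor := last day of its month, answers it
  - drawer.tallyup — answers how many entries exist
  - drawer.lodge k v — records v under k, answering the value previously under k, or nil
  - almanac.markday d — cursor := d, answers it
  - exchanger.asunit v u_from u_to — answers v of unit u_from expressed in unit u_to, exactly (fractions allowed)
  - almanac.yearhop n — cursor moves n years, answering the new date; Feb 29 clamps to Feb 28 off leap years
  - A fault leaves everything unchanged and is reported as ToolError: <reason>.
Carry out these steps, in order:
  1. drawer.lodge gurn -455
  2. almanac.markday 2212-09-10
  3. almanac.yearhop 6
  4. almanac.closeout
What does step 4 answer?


Answer: 2218-09-30

Derivation:
> lodge k=gurn v=-455
  nil
> markday d=2212-09-10
  2212-09-10
> yearhop n=6
  2218-09-10
> closeout
  2218-09-30


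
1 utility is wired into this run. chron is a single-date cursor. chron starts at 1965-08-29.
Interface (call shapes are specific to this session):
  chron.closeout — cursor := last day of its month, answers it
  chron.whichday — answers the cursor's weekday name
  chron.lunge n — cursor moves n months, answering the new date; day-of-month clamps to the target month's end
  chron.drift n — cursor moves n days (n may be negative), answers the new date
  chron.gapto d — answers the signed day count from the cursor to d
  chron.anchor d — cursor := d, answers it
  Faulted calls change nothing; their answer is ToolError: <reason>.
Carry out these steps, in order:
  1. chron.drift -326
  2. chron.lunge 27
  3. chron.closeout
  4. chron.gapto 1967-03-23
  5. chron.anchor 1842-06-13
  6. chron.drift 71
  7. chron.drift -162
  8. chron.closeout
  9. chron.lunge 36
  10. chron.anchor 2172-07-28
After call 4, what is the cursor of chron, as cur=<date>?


CALL chron.drift[n: -326]
RET  1964-10-07
CALL chron.lunge[n: 27]
RET  1967-01-07
CALL chron.closeout[]
RET  1967-01-31
CALL chron.gapto[d: 1967-03-23]
RET  51
CALL chron.anchor[d: 1842-06-13]
RET  1842-06-13
CALL chron.drift[n: 71]
RET  1842-08-23
CALL chron.drift[n: -162]
RET  1842-03-14
CALL chron.closeout[]
RET  1842-03-31
CALL chron.lunge[n: 36]
RET  1845-03-31
CALL chron.anchor[d: 2172-07-28]
RET  2172-07-28

Answer: cur=1967-01-31


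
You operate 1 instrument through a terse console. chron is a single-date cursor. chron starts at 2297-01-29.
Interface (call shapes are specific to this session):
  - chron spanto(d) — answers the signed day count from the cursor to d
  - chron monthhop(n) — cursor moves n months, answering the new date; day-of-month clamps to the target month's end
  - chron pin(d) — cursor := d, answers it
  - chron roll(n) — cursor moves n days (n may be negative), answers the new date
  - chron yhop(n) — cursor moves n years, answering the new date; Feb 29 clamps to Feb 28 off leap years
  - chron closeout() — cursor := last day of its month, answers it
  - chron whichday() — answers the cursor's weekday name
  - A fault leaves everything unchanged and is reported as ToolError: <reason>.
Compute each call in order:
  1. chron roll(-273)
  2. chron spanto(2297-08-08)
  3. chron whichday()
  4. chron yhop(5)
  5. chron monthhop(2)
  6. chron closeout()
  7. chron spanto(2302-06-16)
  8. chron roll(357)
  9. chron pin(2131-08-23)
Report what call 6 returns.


Do: chron roll[n='-273']
See: 2296-05-01
Do: chron spanto[d='2297-08-08']
See: 464
Do: chron whichday[]
See: Friday
Do: chron yhop[n='5']
See: 2301-05-01
Do: chron monthhop[n='2']
See: 2301-07-01
Do: chron closeout[]
See: 2301-07-31
Do: chron spanto[d='2302-06-16']
See: 320
Do: chron roll[n='357']
See: 2302-07-23
Do: chron pin[d='2131-08-23']
See: 2131-08-23

Answer: 2301-07-31


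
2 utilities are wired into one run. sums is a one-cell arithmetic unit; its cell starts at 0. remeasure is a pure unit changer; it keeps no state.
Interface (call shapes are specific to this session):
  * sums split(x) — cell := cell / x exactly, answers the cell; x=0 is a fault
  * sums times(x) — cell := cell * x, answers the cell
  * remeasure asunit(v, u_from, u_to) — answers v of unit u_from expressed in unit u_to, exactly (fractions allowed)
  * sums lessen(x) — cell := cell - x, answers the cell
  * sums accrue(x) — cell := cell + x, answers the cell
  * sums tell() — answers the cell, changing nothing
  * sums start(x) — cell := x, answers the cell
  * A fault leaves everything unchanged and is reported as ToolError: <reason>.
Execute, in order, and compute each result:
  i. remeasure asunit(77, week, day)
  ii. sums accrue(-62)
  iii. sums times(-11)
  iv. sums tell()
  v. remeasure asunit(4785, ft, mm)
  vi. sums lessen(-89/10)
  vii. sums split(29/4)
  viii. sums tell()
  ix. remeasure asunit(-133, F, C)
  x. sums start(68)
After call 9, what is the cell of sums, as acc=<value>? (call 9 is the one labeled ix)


→ remeasure asunit(v: 77, u_from: week, u_to: day)
← 539
→ sums accrue(x: -62)
← -62
→ sums times(x: -11)
← 682
→ sums tell()
← 682
→ remeasure asunit(v: 4785, u_from: ft, u_to: mm)
← 1458468
→ sums lessen(x: -89/10)
← 6909/10
→ sums split(x: 29/4)
← 13818/145
→ sums tell()
← 13818/145
→ remeasure asunit(v: -133, u_from: F, u_to: C)
← -275/3
→ sums start(x: 68)
← 68

Answer: acc=13818/145


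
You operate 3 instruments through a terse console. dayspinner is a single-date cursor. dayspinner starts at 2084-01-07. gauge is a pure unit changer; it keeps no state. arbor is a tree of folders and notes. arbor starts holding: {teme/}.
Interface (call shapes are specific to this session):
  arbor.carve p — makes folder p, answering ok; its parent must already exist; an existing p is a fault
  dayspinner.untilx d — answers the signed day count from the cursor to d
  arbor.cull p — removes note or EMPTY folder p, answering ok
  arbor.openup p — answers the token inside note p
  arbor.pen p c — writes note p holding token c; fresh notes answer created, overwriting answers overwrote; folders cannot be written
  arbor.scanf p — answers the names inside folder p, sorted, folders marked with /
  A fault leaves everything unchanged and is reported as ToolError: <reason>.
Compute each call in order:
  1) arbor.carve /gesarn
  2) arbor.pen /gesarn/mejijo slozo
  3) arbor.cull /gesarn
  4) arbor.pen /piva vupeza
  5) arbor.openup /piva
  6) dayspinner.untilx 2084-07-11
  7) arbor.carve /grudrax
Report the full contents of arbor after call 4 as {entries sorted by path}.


Calling carve passing p='/gesarn', and see ok.
I call pen passing p='/gesarn/mejijo', c='slozo', which returns created.
Then cull passing p='/gesarn', which returns ToolError: not empty.
Next I call pen passing p='/piva', c='vupeza', — result: created.
I try openup passing p='/piva', and see vupeza.
I run untilx passing d='2084-07-11', yielding 186.
Now I run carve passing p='/grudrax': ok.

Answer: {gesarn/, gesarn/mejijo=slozo, piva=vupeza, teme/}


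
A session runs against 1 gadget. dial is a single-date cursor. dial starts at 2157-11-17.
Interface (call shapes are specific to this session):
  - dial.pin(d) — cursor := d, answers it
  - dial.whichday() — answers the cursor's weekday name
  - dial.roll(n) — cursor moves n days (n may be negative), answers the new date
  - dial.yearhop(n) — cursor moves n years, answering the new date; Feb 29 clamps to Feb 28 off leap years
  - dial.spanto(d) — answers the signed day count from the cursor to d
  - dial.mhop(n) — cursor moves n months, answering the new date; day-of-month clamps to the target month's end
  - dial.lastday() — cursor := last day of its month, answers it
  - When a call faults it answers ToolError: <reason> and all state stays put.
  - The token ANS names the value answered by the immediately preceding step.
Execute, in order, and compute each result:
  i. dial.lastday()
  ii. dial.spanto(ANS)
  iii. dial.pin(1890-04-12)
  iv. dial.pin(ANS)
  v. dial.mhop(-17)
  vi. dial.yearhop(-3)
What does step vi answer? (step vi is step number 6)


Answer: 1885-11-12

Derivation:
>> dial.lastday()
<< 2157-11-30
>> dial.spanto(d='ANS')
<< 0
>> dial.pin(d='1890-04-12')
<< 1890-04-12
>> dial.pin(d='ANS')
<< 1890-04-12
>> dial.mhop(n='-17')
<< 1888-11-12
>> dial.yearhop(n='-3')
<< 1885-11-12


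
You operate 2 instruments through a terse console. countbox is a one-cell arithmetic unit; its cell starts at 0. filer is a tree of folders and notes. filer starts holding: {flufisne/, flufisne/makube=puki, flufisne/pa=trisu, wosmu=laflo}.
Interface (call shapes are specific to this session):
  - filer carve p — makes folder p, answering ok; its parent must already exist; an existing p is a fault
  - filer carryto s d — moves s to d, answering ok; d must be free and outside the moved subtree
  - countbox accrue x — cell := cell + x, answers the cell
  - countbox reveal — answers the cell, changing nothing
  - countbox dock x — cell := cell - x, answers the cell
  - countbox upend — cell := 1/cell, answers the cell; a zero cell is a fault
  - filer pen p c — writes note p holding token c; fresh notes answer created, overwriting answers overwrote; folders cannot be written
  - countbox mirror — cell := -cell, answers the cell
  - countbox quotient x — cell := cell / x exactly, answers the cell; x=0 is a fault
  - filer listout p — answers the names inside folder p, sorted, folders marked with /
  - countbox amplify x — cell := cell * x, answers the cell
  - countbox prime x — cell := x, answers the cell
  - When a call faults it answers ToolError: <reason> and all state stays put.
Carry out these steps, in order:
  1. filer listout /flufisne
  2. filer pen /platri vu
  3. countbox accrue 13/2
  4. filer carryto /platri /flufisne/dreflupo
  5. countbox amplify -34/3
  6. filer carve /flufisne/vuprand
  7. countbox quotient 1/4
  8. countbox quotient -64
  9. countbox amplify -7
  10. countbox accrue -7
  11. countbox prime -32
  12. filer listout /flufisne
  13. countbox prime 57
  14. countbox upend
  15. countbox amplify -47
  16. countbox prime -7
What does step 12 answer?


Answer: [dreflupo, makube, pa, vuprand/]

Derivation:
> filer listout /flufisne
= [makube, pa]
> filer pen /platri vu
= created
> countbox accrue 13/2
= 13/2
> filer carryto /platri /flufisne/dreflupo
= ok
> countbox amplify -34/3
= -221/3
> filer carve /flufisne/vuprand
= ok
> countbox quotient 1/4
= -884/3
> countbox quotient -64
= 221/48
> countbox amplify -7
= -1547/48
> countbox accrue -7
= -1883/48
> countbox prime -32
= -32
> filer listout /flufisne
= [dreflupo, makube, pa, vuprand/]
> countbox prime 57
= 57
> countbox upend
= 1/57
> countbox amplify -47
= -47/57
> countbox prime -7
= -7


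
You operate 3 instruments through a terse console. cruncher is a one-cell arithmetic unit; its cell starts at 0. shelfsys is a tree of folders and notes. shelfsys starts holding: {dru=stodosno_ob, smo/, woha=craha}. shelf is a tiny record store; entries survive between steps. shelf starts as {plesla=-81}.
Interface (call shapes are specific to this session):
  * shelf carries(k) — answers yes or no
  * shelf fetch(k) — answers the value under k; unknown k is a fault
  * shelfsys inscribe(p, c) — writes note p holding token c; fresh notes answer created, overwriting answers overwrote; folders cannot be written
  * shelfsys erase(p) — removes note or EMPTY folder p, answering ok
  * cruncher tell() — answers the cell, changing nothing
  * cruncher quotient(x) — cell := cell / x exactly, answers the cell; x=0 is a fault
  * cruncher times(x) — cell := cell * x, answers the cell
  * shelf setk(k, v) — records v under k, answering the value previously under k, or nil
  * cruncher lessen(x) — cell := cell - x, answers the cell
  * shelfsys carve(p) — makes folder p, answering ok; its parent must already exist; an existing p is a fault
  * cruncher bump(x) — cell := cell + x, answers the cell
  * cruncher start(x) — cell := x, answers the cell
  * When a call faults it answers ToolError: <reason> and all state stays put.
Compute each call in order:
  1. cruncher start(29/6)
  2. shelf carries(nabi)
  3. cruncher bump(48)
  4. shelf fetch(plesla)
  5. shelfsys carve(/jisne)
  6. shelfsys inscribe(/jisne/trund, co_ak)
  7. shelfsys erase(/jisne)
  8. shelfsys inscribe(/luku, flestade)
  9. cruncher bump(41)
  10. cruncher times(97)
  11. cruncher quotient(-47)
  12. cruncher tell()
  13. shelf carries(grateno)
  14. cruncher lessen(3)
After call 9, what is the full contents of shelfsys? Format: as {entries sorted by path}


-> cruncher start(29/6)
<- 29/6
-> shelf carries(nabi)
<- no
-> cruncher bump(48)
<- 317/6
-> shelf fetch(plesla)
<- -81
-> shelfsys carve(/jisne)
<- ok
-> shelfsys inscribe(/jisne/trund, co_ak)
<- created
-> shelfsys erase(/jisne)
<- ToolError: not empty
-> shelfsys inscribe(/luku, flestade)
<- created
-> cruncher bump(41)
<- 563/6
-> cruncher times(97)
<- 54611/6
-> cruncher quotient(-47)
<- -54611/282
-> cruncher tell()
<- -54611/282
-> shelf carries(grateno)
<- no
-> cruncher lessen(3)
<- -55457/282

Answer: {dru=stodosno_ob, jisne/, jisne/trund=co_ak, luku=flestade, smo/, woha=craha}
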